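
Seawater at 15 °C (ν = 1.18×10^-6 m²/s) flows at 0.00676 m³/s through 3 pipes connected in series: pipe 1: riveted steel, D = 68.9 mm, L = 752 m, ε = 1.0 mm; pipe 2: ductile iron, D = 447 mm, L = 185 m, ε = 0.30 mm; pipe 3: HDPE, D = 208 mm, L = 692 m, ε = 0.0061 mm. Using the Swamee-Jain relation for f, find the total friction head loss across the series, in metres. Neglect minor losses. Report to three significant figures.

H ≈ 80.3 m

Pipe 1: V = 1.813 m/s, Re = 1.06×10^5, ε/D = 0.0145, f = 0.04385, h_1 = f(L/D)V²/2g = 80.19 m
Pipe 2: V = 0.04308 m/s, Re = 1.63×10^4, ε/D = 6.71×10^-4, f = 0.02863, h_2 = f(L/D)V²/2g = 0.001121 m
Pipe 3: V = 0.1989 m/s, Re = 3.51×10^4, ε/D = 2.93×10^-5, f = 0.02262, h_3 = f(L/D)V²/2g = 0.1518 m
Series → Q common, losses add: H = Σh = 80.34 m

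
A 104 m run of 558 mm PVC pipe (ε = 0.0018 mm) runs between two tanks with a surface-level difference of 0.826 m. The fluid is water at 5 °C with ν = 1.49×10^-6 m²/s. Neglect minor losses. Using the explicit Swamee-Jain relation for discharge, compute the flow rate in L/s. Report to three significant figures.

Q ≈ 667 L/s

Swamee-Jain (Type II): Q = -0.965·√(gD⁵h_f/L)·ln[ε/(3.7D) + √(3.17ν²L/(gD³h_f))]
√(gD⁵h_f/L) = √(9.81·0.558⁵·0.826/104) = 0.06492
ε/(3.7D) = 8.72×10^-7; √(3.17ν²L/(gD³h_f)) = 2.28×10^-5
Q = -0.965·0.06492·ln(2.367×10^-5) = 0.6673 m³/s
Check: V = 2.73 m/s, Re = 1.02×10^6, f = 0.01165, h_f = 0.824 m ≈ 0.826 m ✓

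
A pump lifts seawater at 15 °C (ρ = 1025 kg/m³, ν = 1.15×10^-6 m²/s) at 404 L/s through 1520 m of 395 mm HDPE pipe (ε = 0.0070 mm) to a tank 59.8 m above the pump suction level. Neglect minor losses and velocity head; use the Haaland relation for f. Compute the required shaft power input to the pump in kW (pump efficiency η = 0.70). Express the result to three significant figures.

P_shaft ≈ 492 kW

V = 4Q/(πD²) = 3.297 m/s; Re = 1.13×10^6; ε/D = 1.77×10^-5; f = 0.01171
h_f = f(L/D)V²/2g = 24.96 m
Total head H = z + h_f = 59.8 + 24.96 = 84.76 m
P_hyd = ρgQH = 1025·9.81·0.404·84.76 = 344.3 kW
P_shaft = P_hyd/η = 344.3/0.70 = 491.9 kW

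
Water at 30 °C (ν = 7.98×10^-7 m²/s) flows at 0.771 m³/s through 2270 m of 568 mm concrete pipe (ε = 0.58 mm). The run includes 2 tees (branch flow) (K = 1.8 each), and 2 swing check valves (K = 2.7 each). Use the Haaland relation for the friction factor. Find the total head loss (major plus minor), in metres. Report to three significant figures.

H_L ≈ 41.8 m

V = 4Q/(πD²) = 3.043 m/s; V²/2g = 0.4719 m
Re = 2.17×10^6, ε/D = 0.00102 → f = 0.01990 (Haaland)
Major: h_f = f(L/D)·V²/2g = 0.01990·3996·0.4719 = 37.52 m
Minor: ΣK = 9.00; h_m = ΣK·V²/2g = 4.247 m
Total H_L = 37.52 + 4.247 = 41.77 m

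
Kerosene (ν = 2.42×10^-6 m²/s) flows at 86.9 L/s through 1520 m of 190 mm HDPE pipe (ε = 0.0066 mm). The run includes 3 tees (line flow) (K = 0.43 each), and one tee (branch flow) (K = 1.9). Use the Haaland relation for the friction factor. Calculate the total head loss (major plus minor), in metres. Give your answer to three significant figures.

H_L ≈ 59.8 m

V = 4Q/(πD²) = 3.065 m/s; V²/2g = 0.4788 m
Re = 2.41×10^5, ε/D = 3.47×10^-5 → f = 0.01521 (Haaland)
Major: h_f = f(L/D)·V²/2g = 0.01521·8000·0.4788 = 58.27 m
Minor: ΣK = 3.19; h_m = ΣK·V²/2g = 1.527 m
Total H_L = 58.27 + 1.527 = 59.79 m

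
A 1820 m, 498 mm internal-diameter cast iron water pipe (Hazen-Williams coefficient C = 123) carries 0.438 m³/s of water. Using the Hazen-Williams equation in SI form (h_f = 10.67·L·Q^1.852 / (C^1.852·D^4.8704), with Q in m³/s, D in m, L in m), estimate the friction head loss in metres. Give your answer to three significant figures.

h_f = 10.67·1820·0.438^1.852 / (123^1.852·0.498^4.8704) = 16.92 m

h_f ≈ 16.9 m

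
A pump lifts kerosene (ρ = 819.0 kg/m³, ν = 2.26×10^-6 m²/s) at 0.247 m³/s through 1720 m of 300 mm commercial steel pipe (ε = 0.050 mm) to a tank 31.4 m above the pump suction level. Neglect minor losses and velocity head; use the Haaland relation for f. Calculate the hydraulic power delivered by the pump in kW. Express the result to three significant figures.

P_hyd ≈ 169 kW

V = 4Q/(πD²) = 3.494 m/s; Re = 4.64×10^5; ε/D = 1.67×10^-4; f = 0.01507
h_f = f(L/D)V²/2g = 53.79 m
Total head H = z + h_f = 31.4 + 53.79 = 85.19 m
P_hyd = ρgQH = 819.0·9.81·0.247·85.19 = 169.0 kW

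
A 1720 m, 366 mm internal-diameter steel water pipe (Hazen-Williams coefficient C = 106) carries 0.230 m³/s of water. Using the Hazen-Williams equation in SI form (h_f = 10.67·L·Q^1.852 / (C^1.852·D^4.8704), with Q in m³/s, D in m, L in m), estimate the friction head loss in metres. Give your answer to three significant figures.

h_f = 10.67·1720·0.230^1.852 / (106^1.852·0.366^4.8704) = 28.63 m

h_f ≈ 28.6 m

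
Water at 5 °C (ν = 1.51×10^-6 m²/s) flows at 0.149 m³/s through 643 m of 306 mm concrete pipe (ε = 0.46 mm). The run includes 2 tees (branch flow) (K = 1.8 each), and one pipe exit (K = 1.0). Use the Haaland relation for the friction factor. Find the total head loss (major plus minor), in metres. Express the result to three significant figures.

V = 4Q/(πD²) = 2.026 m/s; V²/2g = 0.2092 m
Re = 4.11×10^5, ε/D = 0.00150 → f = 0.02226 (Haaland)
Major: h_f = f(L/D)·V²/2g = 0.02226·2101·0.2092 = 9.786 m
Minor: ΣK = 4.60; h_m = ΣK·V²/2g = 0.9624 m
Total H_L = 9.786 + 0.9624 = 10.75 m

H_L ≈ 10.7 m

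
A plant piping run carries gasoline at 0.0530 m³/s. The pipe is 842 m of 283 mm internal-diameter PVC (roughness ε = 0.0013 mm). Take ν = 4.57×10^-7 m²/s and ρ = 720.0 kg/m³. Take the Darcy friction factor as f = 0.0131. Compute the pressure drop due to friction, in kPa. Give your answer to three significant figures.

V = 4Q/(πD²) = 4·0.0530/(π·0.283²) = 0.8426 m/s
h_f = f(L/D)V²/(2g) = 0.01310·(842/0.283)·0.8426²/(2·9.81) = 1.410 m
Δp = ρg·h_f = 720.0·9.81·1.410 = 9.962 kPa

Δp ≈ 9.96 kPa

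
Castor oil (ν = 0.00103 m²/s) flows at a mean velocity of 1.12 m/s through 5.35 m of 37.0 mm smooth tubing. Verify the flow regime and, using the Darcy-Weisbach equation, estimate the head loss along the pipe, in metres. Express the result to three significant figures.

h_f ≈ 14.7 m

Re = VD/ν = 1.12·0.03700/0.00103 = 40.2 → laminar (Re < 2300)
f = 64/Re = 1.591
h_f = f(L/D)V²/(2g) = 1.591·(5.35/0.03700)·1.12²/(2·9.81) = 14.71 m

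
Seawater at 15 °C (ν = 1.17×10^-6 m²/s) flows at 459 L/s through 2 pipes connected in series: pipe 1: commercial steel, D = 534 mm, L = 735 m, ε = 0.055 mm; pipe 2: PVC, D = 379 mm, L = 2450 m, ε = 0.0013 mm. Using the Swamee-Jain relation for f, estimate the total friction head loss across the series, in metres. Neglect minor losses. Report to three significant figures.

H ≈ 65.0 m

Pipe 1: V = 2.049 m/s, Re = 9.35×10^5, ε/D = 1.03×10^-4, f = 0.01363, h_1 = f(L/D)V²/2g = 4.016 m
Pipe 2: V = 4.069 m/s, Re = 1.32×10^6, ε/D = 3.43×10^-6, f = 0.01119, h_2 = f(L/D)V²/2g = 61.02 m
Series → Q common, losses add: H = Σh = 65.04 m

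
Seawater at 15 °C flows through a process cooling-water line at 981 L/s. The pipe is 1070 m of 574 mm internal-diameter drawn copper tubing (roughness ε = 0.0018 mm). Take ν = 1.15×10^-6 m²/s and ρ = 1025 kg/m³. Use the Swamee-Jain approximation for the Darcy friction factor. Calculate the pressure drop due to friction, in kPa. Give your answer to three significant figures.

V = 4Q/(πD²) = 4·0.981/(π·0.574²) = 3.791 m/s
Re = VD/ν = 3.791·0.574/1.15×10^-6 = 1.89×10^6 → turbulent
ε/D = 0.0018/574 = 3.14×10^-6
Swamee-Jain: f = 0.01057
h_f = f(L/D)V²/(2g) = 0.01057·(1070/0.574)·3.791²/(2·9.81) = 14.44 m
Δp = ρg·h_f = 1025·9.81·14.44 = 145.2 kPa

Δp ≈ 145 kPa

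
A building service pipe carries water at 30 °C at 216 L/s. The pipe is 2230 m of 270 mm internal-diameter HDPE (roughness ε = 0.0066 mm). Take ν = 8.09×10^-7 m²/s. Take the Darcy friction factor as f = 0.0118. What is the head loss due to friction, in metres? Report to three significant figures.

V = 4Q/(πD²) = 4·0.216/(π·0.270²) = 3.773 m/s
h_f = f(L/D)V²/(2g) = 0.01180·(2230/0.270)·3.773²/(2·9.81) = 70.70 m

h_f ≈ 70.7 m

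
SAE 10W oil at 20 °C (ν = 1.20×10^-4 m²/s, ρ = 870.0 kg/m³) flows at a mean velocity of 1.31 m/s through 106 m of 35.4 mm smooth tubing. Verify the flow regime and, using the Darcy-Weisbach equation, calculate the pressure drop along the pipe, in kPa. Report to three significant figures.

Re = VD/ν = 1.31·0.03540/1.20×10^-4 = 386 → laminar (Re < 2300)
f = 64/Re = 0.1656
h_f = f(L/D)V²/(2g) = 0.1656·(106/0.03540)·1.31²/(2·9.81) = 43.37 m
Δp = ρg·h_f = 870.0·9.81·43.37 = 370.2 kPa

Δp ≈ 370 kPa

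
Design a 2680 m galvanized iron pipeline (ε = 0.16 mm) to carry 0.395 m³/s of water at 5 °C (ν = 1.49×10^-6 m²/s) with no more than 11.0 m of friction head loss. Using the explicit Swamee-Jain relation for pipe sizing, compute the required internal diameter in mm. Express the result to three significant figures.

D ≈ 559 mm

Swamee-Jain (Type III): D = 0.66·[ε^1.25·(LQ²/(gh_f))^4.75 + ν·Q^9.4·(L/(gh_f))^5.2]^0.04
LQ²/(gh_f) = 3.875; L/(gh_f) = 24.84
Term 1 = ε^1.25·(…)^4.75 = 0.0112; Term 2 = ν·Q^9.4·(…)^5.2 = 0.00432
D = 0.66·(0.0112 + 0.00432)^0.04 = 0.5587 m = 559 mm
Check: V = 1.61 m/s, Re = 6.04×10^5, f = 0.01606, h_f = 10.2 m ≈ 11.0 m ✓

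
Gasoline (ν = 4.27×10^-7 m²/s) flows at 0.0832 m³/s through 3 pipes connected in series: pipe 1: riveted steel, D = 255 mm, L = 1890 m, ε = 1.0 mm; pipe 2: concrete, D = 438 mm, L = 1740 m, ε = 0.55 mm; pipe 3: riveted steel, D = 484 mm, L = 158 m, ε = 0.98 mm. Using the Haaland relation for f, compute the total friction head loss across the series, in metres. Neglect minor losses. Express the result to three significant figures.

Pipe 1: V = 1.629 m/s, Re = 9.73×10^5, ε/D = 0.00392, f = 0.02841, h_1 = f(L/D)V²/2g = 28.49 m
Pipe 2: V = 0.5522 m/s, Re = 5.66×10^5, ε/D = 0.00126, f = 0.02121, h_2 = f(L/D)V²/2g = 1.309 m
Pipe 3: V = 0.4522 m/s, Re = 5.13×10^5, ε/D = 0.00202, f = 0.02386, h_3 = f(L/D)V²/2g = 0.08117 m
Series → Q common, losses add: H = Σh = 29.88 m

H ≈ 29.9 m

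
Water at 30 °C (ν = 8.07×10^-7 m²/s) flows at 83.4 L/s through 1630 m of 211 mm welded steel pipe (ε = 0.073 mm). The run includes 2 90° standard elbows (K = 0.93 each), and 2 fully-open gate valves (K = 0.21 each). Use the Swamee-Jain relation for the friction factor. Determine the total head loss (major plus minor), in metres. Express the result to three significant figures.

H_L ≈ 37.6 m

V = 4Q/(πD²) = 2.385 m/s; V²/2g = 0.2900 m
Re = 6.24×10^5, ε/D = 3.46×10^-4 → f = 0.01651 (Swamee-Jain)
Major: h_f = f(L/D)·V²/2g = 0.01651·7725·0.2900 = 36.98 m
Minor: ΣK = 2.28; h_m = ΣK·V²/2g = 0.6611 m
Total H_L = 36.98 + 0.6611 = 37.64 m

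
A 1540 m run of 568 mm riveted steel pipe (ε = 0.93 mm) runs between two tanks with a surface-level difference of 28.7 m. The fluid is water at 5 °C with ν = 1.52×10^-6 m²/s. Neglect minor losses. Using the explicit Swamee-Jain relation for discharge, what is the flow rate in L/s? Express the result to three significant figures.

Swamee-Jain (Type II): Q = -0.965·√(gD⁵h_f/L)·ln[ε/(3.7D) + √(3.17ν²L/(gD³h_f))]
√(gD⁵h_f/L) = √(9.81·0.568⁵·28.7/1540) = 0.1040
ε/(3.7D) = 4.43×10^-4; √(3.17ν²L/(gD³h_f)) = 1.48×10^-5
Q = -0.965·0.1040·ln(4.573×10^-4) = 0.7715 m³/s
Check: V = 3.04 m/s, Re = 1.14×10^6, f = 0.02248, h_f = 28.8 m ≈ 28.7 m ✓

Q ≈ 772 L/s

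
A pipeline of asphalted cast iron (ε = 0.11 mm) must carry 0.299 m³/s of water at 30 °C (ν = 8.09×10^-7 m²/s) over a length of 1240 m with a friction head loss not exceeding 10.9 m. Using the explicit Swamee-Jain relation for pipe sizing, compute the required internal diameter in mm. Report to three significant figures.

D ≈ 425 mm

Swamee-Jain (Type III): D = 0.66·[ε^1.25·(LQ²/(gh_f))^4.75 + ν·Q^9.4·(L/(gh_f))^5.2]^0.04
LQ²/(gh_f) = 1.037; L/(gh_f) = 11.60
Term 1 = ε^1.25·(…)^4.75 = 1.34×10^-5; Term 2 = ν·Q^9.4·(…)^5.2 = 3.26×10^-6
D = 0.66·(1.34×10^-5 + 3.26×10^-6)^0.04 = 0.4250 m = 425 mm
Check: V = 2.11 m/s, Re = 1.11×10^6, f = 0.01530, h_f = 10.1 m ≈ 10.9 m ✓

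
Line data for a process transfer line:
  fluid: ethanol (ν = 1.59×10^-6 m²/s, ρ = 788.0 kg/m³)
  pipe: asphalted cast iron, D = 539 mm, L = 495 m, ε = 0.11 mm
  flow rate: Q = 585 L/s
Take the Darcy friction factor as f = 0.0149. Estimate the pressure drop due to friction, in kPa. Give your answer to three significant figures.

V = 4Q/(πD²) = 4·0.585/(π·0.539²) = 2.564 m/s
h_f = f(L/D)V²/(2g) = 0.01490·(495/0.539)·2.564²/(2·9.81) = 4.584 m
Δp = ρg·h_f = 788.0·9.81·4.584 = 35.44 kPa

Δp ≈ 35.4 kPa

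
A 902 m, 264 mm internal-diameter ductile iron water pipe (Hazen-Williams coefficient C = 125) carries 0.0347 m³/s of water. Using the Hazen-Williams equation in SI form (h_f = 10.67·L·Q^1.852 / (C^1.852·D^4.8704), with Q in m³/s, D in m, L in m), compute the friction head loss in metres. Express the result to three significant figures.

h_f = 10.67·902·0.0347^1.852 / (125^1.852·0.264^4.8704) = 1.635 m

h_f ≈ 1.64 m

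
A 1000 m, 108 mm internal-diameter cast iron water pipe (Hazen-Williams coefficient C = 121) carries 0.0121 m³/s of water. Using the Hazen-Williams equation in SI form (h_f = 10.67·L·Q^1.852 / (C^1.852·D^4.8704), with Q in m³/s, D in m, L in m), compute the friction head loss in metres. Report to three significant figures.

h_f ≈ 21.3 m

h_f = 10.67·1000·0.0121^1.852 / (121^1.852·0.108^4.8704) = 21.27 m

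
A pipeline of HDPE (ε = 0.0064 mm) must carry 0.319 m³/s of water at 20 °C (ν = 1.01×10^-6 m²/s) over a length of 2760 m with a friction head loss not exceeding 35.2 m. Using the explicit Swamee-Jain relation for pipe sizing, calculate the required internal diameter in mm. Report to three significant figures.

D ≈ 383 mm

Swamee-Jain (Type III): D = 0.66·[ε^1.25·(LQ²/(gh_f))^4.75 + ν·Q^9.4·(L/(gh_f))^5.2]^0.04
LQ²/(gh_f) = 0.8134; L/(gh_f) = 7.993
Term 1 = ε^1.25·(…)^4.75 = 1.21×10^-7; Term 2 = ν·Q^9.4·(…)^5.2 = 1.08×10^-6
D = 0.66·(1.21×10^-7 + 1.08×10^-6)^0.04 = 0.3826 m = 383 mm
Check: V = 2.77 m/s, Re = 1.05×10^6, f = 0.01192, h_f = 33.8 m ≈ 35.2 m ✓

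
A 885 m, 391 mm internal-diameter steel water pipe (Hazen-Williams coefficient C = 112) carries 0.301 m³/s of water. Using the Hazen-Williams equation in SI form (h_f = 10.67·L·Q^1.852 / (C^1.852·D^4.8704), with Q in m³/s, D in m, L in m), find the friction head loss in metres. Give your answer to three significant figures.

h_f = 10.67·885·0.301^1.852 / (112^1.852·0.391^4.8704) = 15.87 m

h_f ≈ 15.9 m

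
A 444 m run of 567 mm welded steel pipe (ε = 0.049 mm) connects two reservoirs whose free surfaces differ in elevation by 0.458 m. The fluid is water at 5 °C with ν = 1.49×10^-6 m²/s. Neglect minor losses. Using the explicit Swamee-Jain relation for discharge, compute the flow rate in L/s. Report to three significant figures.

Q ≈ 220 L/s

Swamee-Jain (Type II): Q = -0.965·√(gD⁵h_f/L)·ln[ε/(3.7D) + √(3.17ν²L/(gD³h_f))]
√(gD⁵h_f/L) = √(9.81·0.567⁵·0.458/444) = 0.02435
ε/(3.7D) = 2.34×10^-5; √(3.17ν²L/(gD³h_f)) = 6.18×10^-5
Q = -0.965·0.02435·ln(8.512×10^-5) = 0.2202 m³/s
Check: V = 0.872 m/s, Re = 3.32×10^5, f = 0.01509, h_f = 0.458 m ≈ 0.458 m ✓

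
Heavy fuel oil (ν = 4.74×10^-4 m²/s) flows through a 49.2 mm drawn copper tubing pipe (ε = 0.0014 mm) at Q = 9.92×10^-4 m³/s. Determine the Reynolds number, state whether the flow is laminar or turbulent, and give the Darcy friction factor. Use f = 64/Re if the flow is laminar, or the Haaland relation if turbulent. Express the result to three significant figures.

V = 4Q/(πD²) = 0.5218 m/s
Re = VD/ν = 0.5218·0.0492/4.74×10^-4 = 54.2
Re < 2300 → laminar → f = 64/Re = 1.182

Re ≈ 54.2; laminar; f = 64/Re ≈ 1.18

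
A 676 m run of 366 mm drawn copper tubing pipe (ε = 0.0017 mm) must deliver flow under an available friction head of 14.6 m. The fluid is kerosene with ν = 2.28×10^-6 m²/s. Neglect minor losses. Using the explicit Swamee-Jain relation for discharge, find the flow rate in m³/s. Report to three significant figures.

Swamee-Jain (Type II): Q = -0.965·√(gD⁵h_f/L)·ln[ε/(3.7D) + √(3.17ν²L/(gD³h_f))]
√(gD⁵h_f/L) = √(9.81·0.366⁵·14.6/676) = 0.03730
ε/(3.7D) = 1.26×10^-6; √(3.17ν²L/(gD³h_f)) = 3.98×10^-5
Q = -0.965·0.03730·ln(4.108×10^-5) = 0.3636 m³/s
Check: V = 3.46 m/s, Re = 5.55×10^5, f = 0.01293, h_f = 14.5 m ≈ 14.6 m ✓

Q ≈ 0.364 m³/s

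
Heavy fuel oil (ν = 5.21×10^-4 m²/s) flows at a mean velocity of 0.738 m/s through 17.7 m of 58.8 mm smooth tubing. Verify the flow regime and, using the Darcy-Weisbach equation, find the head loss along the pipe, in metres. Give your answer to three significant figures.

Re = VD/ν = 0.738·0.05880/5.21×10^-4 = 83.3 → laminar (Re < 2300)
f = 64/Re = 0.7684
h_f = f(L/D)V²/(2g) = 0.7684·(17.7/0.05880)·0.738²/(2·9.81) = 6.421 m

h_f ≈ 6.42 m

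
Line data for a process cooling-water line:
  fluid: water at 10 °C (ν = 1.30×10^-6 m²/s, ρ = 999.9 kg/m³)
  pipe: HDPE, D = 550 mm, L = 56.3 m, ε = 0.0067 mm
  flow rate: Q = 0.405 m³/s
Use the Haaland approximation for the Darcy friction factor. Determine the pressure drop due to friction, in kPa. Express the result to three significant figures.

V = 4Q/(πD²) = 4·0.405/(π·0.550²) = 1.705 m/s
Re = VD/ν = 1.705·0.550/1.30×10^-6 = 7.21×10^5 → turbulent
ε/D = 0.0067/550 = 1.22×10^-5
Haaland: f = 0.01243
h_f = f(L/D)V²/(2g) = 0.01243·(56.3/0.550)·1.705²/(2·9.81) = 0.1884 m
Δp = ρg·h_f = 999.9·9.81·0.1884 = 1.848 kPa

Δp ≈ 1.85 kPa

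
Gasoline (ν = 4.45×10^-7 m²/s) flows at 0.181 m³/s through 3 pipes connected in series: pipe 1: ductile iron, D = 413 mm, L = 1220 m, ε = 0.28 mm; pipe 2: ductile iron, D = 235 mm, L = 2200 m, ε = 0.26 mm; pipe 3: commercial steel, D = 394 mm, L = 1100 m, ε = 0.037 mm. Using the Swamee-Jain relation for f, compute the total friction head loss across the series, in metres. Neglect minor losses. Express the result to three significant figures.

Pipe 1: V = 1.351 m/s, Re = 1.25×10^6, ε/D = 6.78×10^-4, f = 0.01831, h_1 = f(L/D)V²/2g = 5.033 m
Pipe 2: V = 4.173 m/s, Re = 2.20×10^6, ε/D = 0.00111, f = 0.02031, h_2 = f(L/D)V²/2g = 168.8 m
Pipe 3: V = 1.485 m/s, Re = 1.31×10^6, ε/D = 9.39×10^-5, f = 0.01313, h_3 = f(L/D)V²/2g = 4.117 m
Series → Q common, losses add: H = Σh = 177.9 m

H ≈ 178 m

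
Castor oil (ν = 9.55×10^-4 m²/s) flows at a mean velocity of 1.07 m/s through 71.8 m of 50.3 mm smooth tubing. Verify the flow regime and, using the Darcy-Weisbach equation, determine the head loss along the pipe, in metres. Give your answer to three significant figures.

Re = VD/ν = 1.07·0.05030/9.55×10^-4 = 56.4 → laminar (Re < 2300)
f = 64/Re = 1.136
h_f = f(L/D)V²/(2g) = 1.136·(71.8/0.05030)·1.07²/(2·9.81) = 94.59 m

h_f ≈ 94.6 m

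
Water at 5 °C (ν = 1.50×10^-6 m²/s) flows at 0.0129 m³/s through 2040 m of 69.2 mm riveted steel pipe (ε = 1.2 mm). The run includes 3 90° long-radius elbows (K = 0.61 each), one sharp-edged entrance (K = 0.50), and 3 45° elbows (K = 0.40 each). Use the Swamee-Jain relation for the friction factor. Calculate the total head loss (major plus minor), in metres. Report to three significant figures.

V = 4Q/(πD²) = 3.430 m/s; V²/2g = 0.5996 m
Re = 1.58×10^5, ε/D = 0.0173 → f = 0.04652 (Swamee-Jain)
Major: h_f = f(L/D)·V²/2g = 0.04652·29480·0.5996 = 822.4 m
Minor: ΣK = 3.53; h_m = ΣK·V²/2g = 2.117 m
Total H_L = 822.4 + 2.117 = 824.5 m

H_L ≈ 824 m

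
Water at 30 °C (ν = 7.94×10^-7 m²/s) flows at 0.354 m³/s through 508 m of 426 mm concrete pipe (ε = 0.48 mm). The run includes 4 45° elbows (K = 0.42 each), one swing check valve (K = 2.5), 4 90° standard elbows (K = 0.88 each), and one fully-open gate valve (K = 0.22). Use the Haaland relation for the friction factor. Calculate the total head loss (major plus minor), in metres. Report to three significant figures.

V = 4Q/(πD²) = 2.484 m/s; V²/2g = 0.3144 m
Re = 1.33×10^6, ε/D = 0.00113 → f = 0.02044 (Haaland)
Major: h_f = f(L/D)·V²/2g = 0.02044·1192·0.3144 = 7.665 m
Minor: ΣK = 7.92; h_m = ΣK·V²/2g = 2.490 m
Total H_L = 7.665 + 2.490 = 10.15 m

H_L ≈ 10.2 m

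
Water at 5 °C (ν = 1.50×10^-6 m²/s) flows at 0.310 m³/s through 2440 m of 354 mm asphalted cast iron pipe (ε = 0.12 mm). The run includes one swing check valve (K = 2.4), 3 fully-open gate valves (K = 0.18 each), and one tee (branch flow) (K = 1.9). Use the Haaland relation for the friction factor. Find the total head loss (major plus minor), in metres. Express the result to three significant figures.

H_L ≈ 58.7 m

V = 4Q/(πD²) = 3.150 m/s; V²/2g = 0.5056 m
Re = 7.43×10^5, ε/D = 3.39×10^-4 → f = 0.01613 (Haaland)
Major: h_f = f(L/D)·V²/2g = 0.01613·6893·0.5056 = 56.21 m
Minor: ΣK = 4.84; h_m = ΣK·V²/2g = 2.447 m
Total H_L = 56.21 + 2.447 = 58.66 m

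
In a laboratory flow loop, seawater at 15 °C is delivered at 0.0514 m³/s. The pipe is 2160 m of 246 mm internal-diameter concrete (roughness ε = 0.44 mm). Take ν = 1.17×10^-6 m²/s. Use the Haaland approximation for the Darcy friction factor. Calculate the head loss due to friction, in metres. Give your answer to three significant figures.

h_f ≈ 12.3 m

V = 4Q/(πD²) = 4·0.0514/(π·0.246²) = 1.081 m/s
Re = VD/ν = 1.081·0.246/1.17×10^-6 = 2.27×10^5 → turbulent
ε/D = 0.44/246 = 0.00179
Haaland: f = 0.02353
h_f = f(L/D)V²/(2g) = 0.02353·(2160/0.246)·1.081²/(2·9.81) = 12.32 m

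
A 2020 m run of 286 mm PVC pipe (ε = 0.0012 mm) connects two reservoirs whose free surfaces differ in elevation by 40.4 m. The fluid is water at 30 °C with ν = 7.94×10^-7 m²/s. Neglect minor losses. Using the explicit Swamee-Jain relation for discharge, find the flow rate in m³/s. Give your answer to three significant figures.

Q ≈ 0.201 m³/s

Swamee-Jain (Type II): Q = -0.965·√(gD⁵h_f/L)·ln[ε/(3.7D) + √(3.17ν²L/(gD³h_f))]
√(gD⁵h_f/L) = √(9.81·0.286⁵·40.4/2020) = 0.01938
ε/(3.7D) = 1.13×10^-6; √(3.17ν²L/(gD³h_f)) = 2.09×10^-5
Q = -0.965·0.01938·ln(2.200×10^-5) = 0.2005 m³/s
Check: V = 3.12 m/s, Re = 1.12×10^6, f = 0.01149, h_f = 40.3 m ≈ 40.4 m ✓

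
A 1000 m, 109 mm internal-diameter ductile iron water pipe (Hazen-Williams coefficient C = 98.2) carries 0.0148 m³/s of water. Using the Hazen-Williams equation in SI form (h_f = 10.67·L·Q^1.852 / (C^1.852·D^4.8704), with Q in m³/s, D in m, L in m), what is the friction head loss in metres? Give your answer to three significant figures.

h_f = 10.67·1000·0.0148^1.852 / (98.2^1.852·0.109^4.8704) = 43.47 m

h_f ≈ 43.5 m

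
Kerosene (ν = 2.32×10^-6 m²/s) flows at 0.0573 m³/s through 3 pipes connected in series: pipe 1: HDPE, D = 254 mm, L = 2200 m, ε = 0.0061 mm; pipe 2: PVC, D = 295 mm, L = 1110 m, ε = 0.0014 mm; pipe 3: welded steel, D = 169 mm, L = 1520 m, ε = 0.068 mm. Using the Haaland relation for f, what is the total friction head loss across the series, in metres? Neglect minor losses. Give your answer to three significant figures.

Pipe 1: V = 1.131 m/s, Re = 1.24×10^5, ε/D = 2.40×10^-5, f = 0.01716, h_1 = f(L/D)V²/2g = 9.690 m
Pipe 2: V = 0.8383 m/s, Re = 1.07×10^5, ε/D = 4.75×10^-6, f = 0.01761, h_2 = f(L/D)V²/2g = 2.373 m
Pipe 3: V = 2.554 m/s, Re = 1.86×10^5, ε/D = 4.02×10^-4, f = 0.01824, h_3 = f(L/D)V²/2g = 54.55 m
Series → Q common, losses add: H = Σh = 66.61 m

H ≈ 66.6 m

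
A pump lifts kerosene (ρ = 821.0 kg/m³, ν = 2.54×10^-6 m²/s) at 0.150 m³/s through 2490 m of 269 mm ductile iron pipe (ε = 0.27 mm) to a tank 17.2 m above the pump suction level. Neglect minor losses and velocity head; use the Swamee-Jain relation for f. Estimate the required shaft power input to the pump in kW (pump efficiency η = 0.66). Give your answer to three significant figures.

P_shaft ≈ 157 kW

V = 4Q/(πD²) = 2.639 m/s; Re = 2.80×10^5; ε/D = 0.00100; f = 0.02083
h_f = f(L/D)V²/2g = 68.46 m
Total head H = z + h_f = 17.2 + 68.46 = 85.66 m
P_hyd = ρgQH = 821.0·9.81·0.150·85.66 = 103.5 kW
P_shaft = P_hyd/η = 103.5/0.66 = 156.8 kW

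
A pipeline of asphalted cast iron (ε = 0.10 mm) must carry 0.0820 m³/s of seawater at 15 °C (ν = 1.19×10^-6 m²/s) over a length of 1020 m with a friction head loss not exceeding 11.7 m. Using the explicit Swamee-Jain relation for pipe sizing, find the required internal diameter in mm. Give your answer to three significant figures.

Swamee-Jain (Type III): D = 0.66·[ε^1.25·(LQ²/(gh_f))^4.75 + ν·Q^9.4·(L/(gh_f))^5.2]^0.04
LQ²/(gh_f) = 0.05975; L/(gh_f) = 8.887
Term 1 = ε^1.25·(…)^4.75 = 1.54×10^-11; Term 2 = ν·Q^9.4·(…)^5.2 = 6.29×10^-12
D = 0.66·(1.54×10^-11 + 6.29×10^-12)^0.04 = 0.2472 m = 247 mm
Check: V = 1.71 m/s, Re = 3.55×10^5, f = 0.01753, h_f = 10.8 m ≈ 11.7 m ✓

D ≈ 247 mm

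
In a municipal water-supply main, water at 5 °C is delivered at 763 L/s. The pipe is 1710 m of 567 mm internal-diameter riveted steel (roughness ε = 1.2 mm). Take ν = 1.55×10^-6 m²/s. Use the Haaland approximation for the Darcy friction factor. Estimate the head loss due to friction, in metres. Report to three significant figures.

h_f ≈ 33.6 m

V = 4Q/(πD²) = 4·0.763/(π·0.567²) = 3.022 m/s
Re = VD/ν = 3.022·0.567/1.55×10^-6 = 1.11×10^6 → turbulent
ε/D = 1.2/567 = 0.00212
Haaland: f = 0.02397
h_f = f(L/D)V²/(2g) = 0.02397·(1710/0.567)·3.022²/(2·9.81) = 33.64 m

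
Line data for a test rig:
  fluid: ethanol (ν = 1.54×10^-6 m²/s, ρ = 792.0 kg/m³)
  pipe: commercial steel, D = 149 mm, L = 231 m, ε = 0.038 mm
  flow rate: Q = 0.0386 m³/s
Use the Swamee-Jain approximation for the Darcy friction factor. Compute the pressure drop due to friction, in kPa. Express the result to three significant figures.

V = 4Q/(πD²) = 4·0.0386/(π·0.149²) = 2.214 m/s
Re = VD/ν = 2.214·0.149/1.54×10^-6 = 2.14×10^5 → turbulent
ε/D = 0.038/149 = 2.55×10^-4
Swamee-Jain: f = 0.01736
h_f = f(L/D)V²/(2g) = 0.01736·(231/0.149)·2.214²/(2·9.81) = 6.722 m
Δp = ρg·h_f = 792.0·9.81·6.722 = 52.23 kPa

Δp ≈ 52.2 kPa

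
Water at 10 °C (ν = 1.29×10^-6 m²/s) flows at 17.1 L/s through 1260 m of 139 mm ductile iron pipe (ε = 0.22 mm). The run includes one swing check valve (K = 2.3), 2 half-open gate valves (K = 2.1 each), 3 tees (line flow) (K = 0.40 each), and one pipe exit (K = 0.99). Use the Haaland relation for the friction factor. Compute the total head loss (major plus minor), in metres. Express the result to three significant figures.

H_L ≈ 14.4 m

V = 4Q/(πD²) = 1.127 m/s; V²/2g = 0.06472 m
Re = 1.21×10^5, ε/D = 0.00158 → f = 0.02353 (Haaland)
Major: h_f = f(L/D)·V²/2g = 0.02353·9065·0.06472 = 13.81 m
Minor: ΣK = 8.69; h_m = ΣK·V²/2g = 0.5624 m
Total H_L = 13.81 + 0.5624 = 14.37 m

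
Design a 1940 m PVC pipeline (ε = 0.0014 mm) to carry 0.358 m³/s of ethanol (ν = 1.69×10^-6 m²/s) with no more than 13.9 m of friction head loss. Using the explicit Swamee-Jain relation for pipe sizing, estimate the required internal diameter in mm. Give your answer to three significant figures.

D ≈ 458 mm

Swamee-Jain (Type III): D = 0.66·[ε^1.25·(LQ²/(gh_f))^4.75 + ν·Q^9.4·(L/(gh_f))^5.2]^0.04
LQ²/(gh_f) = 1.823; L/(gh_f) = 14.23
Term 1 = ε^1.25·(…)^4.75 = 8.35×10^-7; Term 2 = ν·Q^9.4·(…)^5.2 = 1.07×10^-4
D = 0.66·(8.35×10^-7 + 1.07×10^-4)^0.04 = 0.4580 m = 458 mm
Check: V = 2.17 m/s, Re = 5.89×10^5, f = 0.01277, h_f = 13.0 m ≈ 13.9 m ✓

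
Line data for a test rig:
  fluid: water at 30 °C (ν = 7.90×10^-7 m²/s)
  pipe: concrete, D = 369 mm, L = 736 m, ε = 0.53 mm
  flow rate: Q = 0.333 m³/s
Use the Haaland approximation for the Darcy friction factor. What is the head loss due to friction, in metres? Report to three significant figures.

V = 4Q/(πD²) = 4·0.333/(π·0.369²) = 3.114 m/s
Re = VD/ν = 3.114·0.369/7.90×10^-7 = 1.45×10^6 → turbulent
ε/D = 0.53/369 = 0.00144
Haaland: f = 0.02167
h_f = f(L/D)V²/(2g) = 0.02167·(736/0.369)·3.114²/(2·9.81) = 21.36 m

h_f ≈ 21.4 m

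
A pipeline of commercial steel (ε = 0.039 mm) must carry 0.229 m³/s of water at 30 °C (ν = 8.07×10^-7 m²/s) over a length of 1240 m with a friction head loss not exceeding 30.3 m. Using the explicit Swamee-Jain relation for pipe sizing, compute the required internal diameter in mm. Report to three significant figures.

Swamee-Jain (Type III): D = 0.66·[ε^1.25·(LQ²/(gh_f))^4.75 + ν·Q^9.4·(L/(gh_f))^5.2]^0.04
LQ²/(gh_f) = 0.2188; L/(gh_f) = 4.172
Term 1 = ε^1.25·(…)^4.75 = 2.26×10^-9; Term 2 = ν·Q^9.4·(…)^5.2 = 1.30×10^-9
D = 0.66·(2.26×10^-9 + 1.30×10^-9)^0.04 = 0.3031 m = 303 mm
Check: V = 3.17 m/s, Re = 1.19×10^6, f = 0.01374, h_f = 28.9 m ≈ 30.3 m ✓

D ≈ 303 mm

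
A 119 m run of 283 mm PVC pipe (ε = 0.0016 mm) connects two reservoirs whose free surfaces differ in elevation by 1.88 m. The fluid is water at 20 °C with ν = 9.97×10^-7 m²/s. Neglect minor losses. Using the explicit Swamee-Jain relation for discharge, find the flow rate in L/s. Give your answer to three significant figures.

Q ≈ 168 L/s

Swamee-Jain (Type II): Q = -0.965·√(gD⁵h_f/L)·ln[ε/(3.7D) + √(3.17ν²L/(gD³h_f))]
√(gD⁵h_f/L) = √(9.81·0.283⁵·1.88/119) = 0.01677
ε/(3.7D) = 1.53×10^-6; √(3.17ν²L/(gD³h_f)) = 3.00×10^-5
Q = -0.965·0.01677·ln(3.148×10^-5) = 0.1678 m³/s
Check: V = 2.67 m/s, Re = 7.57×10^5, f = 0.01229, h_f = 1.87 m ≈ 1.88 m ✓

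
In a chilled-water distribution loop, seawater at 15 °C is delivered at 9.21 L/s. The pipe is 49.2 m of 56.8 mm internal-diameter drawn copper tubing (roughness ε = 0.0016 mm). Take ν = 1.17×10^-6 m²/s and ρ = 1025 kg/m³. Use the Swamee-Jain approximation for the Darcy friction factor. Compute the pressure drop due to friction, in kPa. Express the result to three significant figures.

V = 4Q/(πD²) = 4·0.00921/(π·0.0568²) = 3.635 m/s
Re = VD/ν = 3.635·0.0568/1.17×10^-6 = 1.76×10^5 → turbulent
ε/D = 0.0016/56.8 = 2.82×10^-5
Swamee-Jain: f = 0.01616
h_f = f(L/D)V²/(2g) = 0.01616·(49.2/0.0568)·3.635²/(2·9.81) = 9.423 m
Δp = ρg·h_f = 1025·9.81·9.423 = 94.75 kPa

Δp ≈ 94.8 kPa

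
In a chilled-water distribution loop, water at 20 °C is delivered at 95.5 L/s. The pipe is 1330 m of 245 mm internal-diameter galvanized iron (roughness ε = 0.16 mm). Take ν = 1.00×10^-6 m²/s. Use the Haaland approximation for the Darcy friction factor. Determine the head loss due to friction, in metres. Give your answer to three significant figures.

V = 4Q/(πD²) = 4·0.0955/(π·0.245²) = 2.026 m/s
Re = VD/ν = 2.026·0.245/1.00×10^-6 = 4.96×10^5 → turbulent
ε/D = 0.16/245 = 6.53×10^-4
Haaland: f = 0.01849
h_f = f(L/D)V²/(2g) = 0.01849·(1330/0.245)·2.026²/(2·9.81) = 20.99 m

h_f ≈ 21.0 m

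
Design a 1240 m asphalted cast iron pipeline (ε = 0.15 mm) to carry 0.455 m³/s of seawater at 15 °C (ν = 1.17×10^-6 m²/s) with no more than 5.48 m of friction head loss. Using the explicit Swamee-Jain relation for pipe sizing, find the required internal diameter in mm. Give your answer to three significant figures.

D ≈ 578 mm

Swamee-Jain (Type III): D = 0.66·[ε^1.25·(LQ²/(gh_f))^4.75 + ν·Q^9.4·(L/(gh_f))^5.2]^0.04
LQ²/(gh_f) = 4.775; L/(gh_f) = 23.07
Term 1 = ε^1.25·(…)^4.75 = 0.0279; Term 2 = ν·Q^9.4·(…)^5.2 = 0.00873
D = 0.66·(0.0279 + 0.00873)^0.04 = 0.5782 m = 578 mm
Check: V = 1.73 m/s, Re = 8.56×10^5, f = 0.01550, h_f = 5.09 m ≈ 5.48 m ✓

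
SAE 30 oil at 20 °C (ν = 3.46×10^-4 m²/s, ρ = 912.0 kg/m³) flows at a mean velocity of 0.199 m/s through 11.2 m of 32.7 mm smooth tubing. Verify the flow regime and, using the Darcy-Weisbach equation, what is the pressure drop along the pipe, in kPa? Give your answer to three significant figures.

Δp ≈ 21.0 kPa

Re = VD/ν = 0.199·0.03270/3.46×10^-4 = 18.8 → laminar (Re < 2300)
f = 64/Re = 3.403
h_f = f(L/D)V²/(2g) = 3.403·(11.2/0.03270)·0.199²/(2·9.81) = 2.353 m
Δp = ρg·h_f = 912.0·9.81·2.353 = 21.05 kPa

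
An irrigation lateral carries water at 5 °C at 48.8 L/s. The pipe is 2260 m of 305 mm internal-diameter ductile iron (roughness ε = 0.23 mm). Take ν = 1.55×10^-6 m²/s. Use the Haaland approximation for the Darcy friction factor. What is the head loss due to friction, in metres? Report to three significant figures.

V = 4Q/(πD²) = 4·0.0488/(π·0.305²) = 0.6679 m/s
Re = VD/ν = 0.6679·0.305/1.55×10^-6 = 1.31×10^5 → turbulent
ε/D = 0.23/305 = 7.54×10^-4
Haaland: f = 0.02053
h_f = f(L/D)V²/(2g) = 0.02053·(2260/0.305)·0.6679²/(2·9.81) = 3.458 m

h_f ≈ 3.46 m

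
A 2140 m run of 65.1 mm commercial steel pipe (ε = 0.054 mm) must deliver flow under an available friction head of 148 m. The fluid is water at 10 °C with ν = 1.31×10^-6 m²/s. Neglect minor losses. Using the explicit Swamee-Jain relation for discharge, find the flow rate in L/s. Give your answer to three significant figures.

Swamee-Jain (Type II): Q = -0.965·√(gD⁵h_f/L)·ln[ε/(3.7D) + √(3.17ν²L/(gD³h_f))]
√(gD⁵h_f/L) = √(9.81·0.0651⁵·148/2140) = 8.907×10^-4
ε/(3.7D) = 2.24×10^-4; √(3.17ν²L/(gD³h_f)) = 1.70×10^-4
Q = -0.965·8.907×10^-4·ln(3.947×10^-4) = 0.006736 m³/s
Check: V = 2.02 m/s, Re = 1.01×10^5, f = 0.02172, h_f = 149 m ≈ 148 m ✓

Q ≈ 6.74 L/s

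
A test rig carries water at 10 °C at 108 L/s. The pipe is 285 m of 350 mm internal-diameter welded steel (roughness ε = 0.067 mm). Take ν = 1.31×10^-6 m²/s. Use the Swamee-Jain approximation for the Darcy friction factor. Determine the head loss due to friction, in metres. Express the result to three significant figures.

h_f ≈ 0.849 m

V = 4Q/(πD²) = 4·0.108/(π·0.350²) = 1.123 m/s
Re = VD/ν = 1.123·0.350/1.31×10^-6 = 3.00×10^5 → turbulent
ε/D = 0.067/350 = 1.91×10^-4
Swamee-Jain: f = 0.01624
h_f = f(L/D)V²/(2g) = 0.01624·(285/0.350)·1.123²/(2·9.81) = 0.8493 m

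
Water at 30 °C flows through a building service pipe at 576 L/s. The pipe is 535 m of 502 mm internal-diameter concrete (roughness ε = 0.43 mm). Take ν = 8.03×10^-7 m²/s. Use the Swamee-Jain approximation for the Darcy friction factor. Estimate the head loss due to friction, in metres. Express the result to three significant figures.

h_f ≈ 8.82 m

V = 4Q/(πD²) = 4·0.576/(π·0.502²) = 2.910 m/s
Re = VD/ν = 2.910·0.502/8.03×10^-7 = 1.82×10^6 → turbulent
ε/D = 0.43/502 = 8.57×10^-4
Swamee-Jain: f = 0.01917
h_f = f(L/D)V²/(2g) = 0.01917·(535/0.502)·2.910²/(2·9.81) = 8.820 m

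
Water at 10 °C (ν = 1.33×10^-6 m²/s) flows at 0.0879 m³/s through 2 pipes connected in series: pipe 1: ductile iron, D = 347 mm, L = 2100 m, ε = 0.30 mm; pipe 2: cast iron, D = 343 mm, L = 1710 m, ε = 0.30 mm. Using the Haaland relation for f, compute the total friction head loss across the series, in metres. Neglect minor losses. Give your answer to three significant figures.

H ≈ 10.0 m

Pipe 1: V = 0.9295 m/s, Re = 2.43×10^5, ε/D = 8.65×10^-4, f = 0.02014, h_1 = f(L/D)V²/2g = 5.366 m
Pipe 2: V = 0.9513 m/s, Re = 2.45×10^5, ε/D = 8.75×10^-4, f = 0.02017, h_2 = f(L/D)V²/2g = 4.638 m
Series → Q common, losses add: H = Σh = 10.00 m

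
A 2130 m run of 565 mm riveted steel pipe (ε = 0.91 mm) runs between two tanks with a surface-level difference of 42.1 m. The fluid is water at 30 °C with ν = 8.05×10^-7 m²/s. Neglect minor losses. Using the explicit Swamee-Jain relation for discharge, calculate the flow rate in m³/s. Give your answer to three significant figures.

Swamee-Jain (Type II): Q = -0.965·√(gD⁵h_f/L)·ln[ε/(3.7D) + √(3.17ν²L/(gD³h_f))]
√(gD⁵h_f/L) = √(9.81·0.565⁵·42.1/2130) = 0.1057
ε/(3.7D) = 4.35×10^-4; √(3.17ν²L/(gD³h_f)) = 7.66×10^-6
Q = -0.965·0.1057·ln(4.430×10^-4) = 0.7873 m³/s
Check: V = 3.14 m/s, Re = 2.20×10^6, f = 0.02227, h_f = 42.2 m ≈ 42.1 m ✓

Q ≈ 0.787 m³/s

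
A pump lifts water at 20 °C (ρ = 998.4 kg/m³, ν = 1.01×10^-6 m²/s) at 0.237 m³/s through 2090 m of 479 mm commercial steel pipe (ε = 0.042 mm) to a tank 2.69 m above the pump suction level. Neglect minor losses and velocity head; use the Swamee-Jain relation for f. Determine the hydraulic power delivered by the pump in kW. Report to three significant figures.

V = 4Q/(πD²) = 1.315 m/s; Re = 6.24×10^5; ε/D = 8.77×10^-5; f = 0.01396
h_f = f(L/D)V²/2g = 5.370 m
Total head H = z + h_f = 2.69 + 5.370 = 8.060 m
P_hyd = ρgQH = 998.4·9.81·0.237·8.060 = 18.71 kW

P_hyd ≈ 18.7 kW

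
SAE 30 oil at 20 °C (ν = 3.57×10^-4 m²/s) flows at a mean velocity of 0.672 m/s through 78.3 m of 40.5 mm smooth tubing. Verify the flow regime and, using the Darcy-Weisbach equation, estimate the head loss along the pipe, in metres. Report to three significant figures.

h_f ≈ 37.4 m

Re = VD/ν = 0.672·0.04050/3.57×10^-4 = 76.2 → laminar (Re < 2300)
f = 64/Re = 0.8395
h_f = f(L/D)V²/(2g) = 0.8395·(78.3/0.04050)·0.672²/(2·9.81) = 37.36 m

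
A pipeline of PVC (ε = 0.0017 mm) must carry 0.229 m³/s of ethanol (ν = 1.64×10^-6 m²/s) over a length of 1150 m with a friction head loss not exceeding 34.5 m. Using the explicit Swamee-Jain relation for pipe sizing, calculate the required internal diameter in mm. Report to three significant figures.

Swamee-Jain (Type III): D = 0.66·[ε^1.25·(LQ²/(gh_f))^4.75 + ν·Q^9.4·(L/(gh_f))^5.2]^0.04
LQ²/(gh_f) = 0.1782; L/(gh_f) = 3.398
Term 1 = ε^1.25·(…)^4.75 = 1.70×10^-11; Term 2 = ν·Q^9.4·(…)^5.2 = 9.11×10^-10
D = 0.66·(1.70×10^-11 + 9.11×10^-10)^0.04 = 0.2872 m = 287 mm
Check: V = 3.53 m/s, Re = 6.19×10^5, f = 0.01271, h_f = 32.4 m ≈ 34.5 m ✓

D ≈ 287 mm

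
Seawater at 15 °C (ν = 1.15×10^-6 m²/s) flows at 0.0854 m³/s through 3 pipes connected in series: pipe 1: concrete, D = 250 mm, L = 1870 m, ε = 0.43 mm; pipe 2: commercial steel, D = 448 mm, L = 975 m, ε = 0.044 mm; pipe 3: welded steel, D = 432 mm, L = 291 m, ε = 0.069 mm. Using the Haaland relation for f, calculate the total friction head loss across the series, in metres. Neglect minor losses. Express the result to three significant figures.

Pipe 1: V = 1.740 m/s, Re = 3.78×10^5, ε/D = 0.00172, f = 0.02302, h_1 = f(L/D)V²/2g = 26.57 m
Pipe 2: V = 0.5418 m/s, Re = 2.11×10^5, ε/D = 9.82×10^-5, f = 0.01604, h_2 = f(L/D)V²/2g = 0.5221 m
Pipe 3: V = 0.5826 m/s, Re = 2.19×10^5, ε/D = 1.60×10^-4, f = 0.01639, h_3 = f(L/D)V²/2g = 0.1911 m
Series → Q common, losses add: H = Σh = 27.28 m

H ≈ 27.3 m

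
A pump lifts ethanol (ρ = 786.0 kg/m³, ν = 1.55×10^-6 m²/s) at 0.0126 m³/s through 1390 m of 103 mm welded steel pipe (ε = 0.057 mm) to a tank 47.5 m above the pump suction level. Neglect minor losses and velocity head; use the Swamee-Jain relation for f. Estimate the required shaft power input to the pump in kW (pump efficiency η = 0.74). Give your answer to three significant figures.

V = 4Q/(πD²) = 1.512 m/s; Re = 1.00×10^5; ε/D = 5.53×10^-4; f = 0.02063
h_f = f(L/D)V²/2g = 32.45 m
Total head H = z + h_f = 47.5 + 32.45 = 79.95 m
P_hyd = ρgQH = 786.0·9.81·0.0126·79.95 = 7.767 kW
P_shaft = P_hyd/η = 7.767/0.74 = 10.50 kW

P_shaft ≈ 10.5 kW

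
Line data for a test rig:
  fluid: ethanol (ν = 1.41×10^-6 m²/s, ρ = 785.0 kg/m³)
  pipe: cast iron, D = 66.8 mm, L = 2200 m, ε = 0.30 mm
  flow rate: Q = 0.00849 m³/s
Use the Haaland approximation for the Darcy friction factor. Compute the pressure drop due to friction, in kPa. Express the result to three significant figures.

Δp ≈ 2300 kPa

V = 4Q/(πD²) = 4·0.00849/(π·0.0668²) = 2.423 m/s
Re = VD/ν = 2.423·0.0668/1.41×10^-6 = 1.15×10^5 → turbulent
ε/D = 0.30/66.8 = 0.00449
Haaland: f = 0.03026
h_f = f(L/D)V²/(2g) = 0.03026·(2200/0.0668)·2.423²/(2·9.81) = 298.1 m
Δp = ρg·h_f = 785.0·9.81·298.1 = 2295 kPa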